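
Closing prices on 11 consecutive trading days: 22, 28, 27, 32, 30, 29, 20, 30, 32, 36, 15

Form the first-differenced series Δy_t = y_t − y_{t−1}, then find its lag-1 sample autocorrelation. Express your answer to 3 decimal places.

First differences Δy: 6, -1, 5, -2, -1, -9, 10, 2, 4, -21
Mean of differences = -0.7000
Numerator Σ(Δy_t−Δȳ)(Δy_{t+1}−Δȳ) = -150.8900
Denominator Σ(Δy_t−Δȳ)² = 704.1000
r_1(Δy) = -150.8900 / 704.1000 = -0.214

-0.214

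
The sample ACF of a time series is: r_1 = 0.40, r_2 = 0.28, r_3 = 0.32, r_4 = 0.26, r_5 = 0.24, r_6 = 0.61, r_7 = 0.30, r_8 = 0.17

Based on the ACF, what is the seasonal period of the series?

The largest autocorrelation is r_6 = 0.61; the remaining lags stay at or below 0.40. The elevated value at lag 1 (0.40), dropping to 0.28 at lag 2, reflects decaying short-term dependence rather than seasonality.
The dominant spike at lag 6 indicates a seasonal period of 6.

6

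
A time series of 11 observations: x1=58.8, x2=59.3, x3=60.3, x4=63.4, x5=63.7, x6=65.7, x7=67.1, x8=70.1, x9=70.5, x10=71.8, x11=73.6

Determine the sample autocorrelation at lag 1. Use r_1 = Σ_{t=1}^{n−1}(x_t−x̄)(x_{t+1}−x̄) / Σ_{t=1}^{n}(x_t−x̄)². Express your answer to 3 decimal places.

0.740

Mean x̄ = (58.8 + 59.3 + 60.3 + 63.4 + 63.7 + 65.7 + 67.1 + 70.1 + 70.5 + 71.8 + 73.6)/11 = 65.8455
Numerator Σ_{t=1}^{10}(x_t−x̄)(x_{t+1}−x̄) = 200.3816
Denominator Σ(x_t−x̄)² = 270.7673
r_1 = 200.3816 / 270.7673 = 0.740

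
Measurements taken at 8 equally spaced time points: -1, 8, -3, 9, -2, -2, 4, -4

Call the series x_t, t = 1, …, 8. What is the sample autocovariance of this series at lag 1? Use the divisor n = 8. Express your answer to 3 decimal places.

-14.252

Mean x̄ = (-1 + 8 − 3 + 9 − 2 − 2 + 4 − 4)/8 = 1.1250
Σ_{t=1}^{7}(x_t−x̄)(x_{t+1}−x̄) = -114.0156
γ_1 = -114.0156 / 8 = -14.252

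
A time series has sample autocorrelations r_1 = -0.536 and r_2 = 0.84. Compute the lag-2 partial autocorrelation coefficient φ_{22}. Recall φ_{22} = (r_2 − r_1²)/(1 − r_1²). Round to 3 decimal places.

0.776

φ_{22} = (r_2 − r_1²) / (1 − r_1²)
r_1² = (-0.536)² = 0.287296
Numerator = 0.84 − 0.2873 = 0.5527; denominator = 1 − 0.2873 = 0.7127
φ_{22} = 0.5527 / 0.7127 = 0.776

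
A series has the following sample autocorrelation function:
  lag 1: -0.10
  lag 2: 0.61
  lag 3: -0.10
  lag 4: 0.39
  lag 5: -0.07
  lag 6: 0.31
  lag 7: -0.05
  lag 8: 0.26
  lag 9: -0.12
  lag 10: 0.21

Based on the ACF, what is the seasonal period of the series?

2

The largest autocorrelation is r_2 = 0.61, with weaker echoes at lags 4 (0.39), 6 (0.31), 8 (0.26) and 10 (0.21); the remaining lags stay at or below -0.05.
The dominant spike at lag 2 indicates a seasonal period of 2.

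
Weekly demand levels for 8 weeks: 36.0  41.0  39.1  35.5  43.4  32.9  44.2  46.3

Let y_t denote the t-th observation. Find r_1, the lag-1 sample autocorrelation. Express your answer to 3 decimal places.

-0.283

Mean ȳ = (36.0 + 41.0 + 39.1 + 35.5 + 43.4 + 32.9 + 44.2 + 46.3)/8 = 39.8000
Deviations from mean: -3.8000, 1.2000, -0.7000, -4.3000, 3.6000, -6.9000, 4.4000, 6.5000
Numerator Σ_{t=1}^{7}(y_t−ȳ)(y_{t+1}−ȳ) = -44.4700
Denominator Σ(y_t−ȳ)² = 157.0400
r_1 = -44.4700 / 157.0400 = -0.283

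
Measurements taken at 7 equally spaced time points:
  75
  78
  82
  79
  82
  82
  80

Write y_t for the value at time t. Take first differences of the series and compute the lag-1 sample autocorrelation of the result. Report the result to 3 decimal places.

First differences Δy: 3, 4, -3, 3, 0, -2
Mean of differences = 0.8333
Numerator Σ(Δy_t−Δȳ)(Δy_{t+1}−Δȳ) = -13.0278
Denominator Σ(Δy_t−Δȳ)² = 42.8333
r_1(Δy) = -13.0278 / 42.8333 = -0.304

-0.304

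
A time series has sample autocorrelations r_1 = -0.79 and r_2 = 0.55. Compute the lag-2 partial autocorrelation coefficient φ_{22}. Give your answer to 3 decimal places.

-0.197

φ_{22} = (r_2 − r_1²) / (1 − r_1²)
r_1² = (-0.79)² = 0.6241
Numerator = 0.55 − 0.6241 = -0.0741; denominator = 1 − 0.6241 = 0.3759
φ_{22} = -0.0741 / 0.3759 = -0.197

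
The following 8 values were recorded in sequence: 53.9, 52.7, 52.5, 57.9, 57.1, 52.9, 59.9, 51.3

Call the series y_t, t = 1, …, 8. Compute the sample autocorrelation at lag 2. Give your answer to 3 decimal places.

0.041

Mean ȳ = (53.9 + 52.7 + 52.5 + 57.9 + 57.1 + 52.9 + 59.9 + 51.3)/8 = 54.7750
Deviations from mean: -0.8750, -2.0750, -2.2750, 3.1250, 2.3250, -1.8750, 5.1250, -3.4750
Numerator Σ_{t=1}^{6}(y_t−ȳ)(y_{t+2}−ȳ) = 2.7888
Denominator Σ(y_t−ȳ)² = 67.2750
r_2 = 2.7888 / 67.2750 = 0.041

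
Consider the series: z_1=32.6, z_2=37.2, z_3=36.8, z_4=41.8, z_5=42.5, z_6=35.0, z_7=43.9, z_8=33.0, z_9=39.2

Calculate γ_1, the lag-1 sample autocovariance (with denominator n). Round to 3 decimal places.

-5.431

Mean z̄ = (32.6 + 37.2 + 36.8 + 41.8 + 42.5 + 35.0 + 43.9 + 33.0 + 39.2)/9 = 38.0000
Σ_{t=1}^{8}(z_t−z̄)(z_{t+1}−z̄) = -48.8800
γ_1 = -48.8800 / 9 = -5.431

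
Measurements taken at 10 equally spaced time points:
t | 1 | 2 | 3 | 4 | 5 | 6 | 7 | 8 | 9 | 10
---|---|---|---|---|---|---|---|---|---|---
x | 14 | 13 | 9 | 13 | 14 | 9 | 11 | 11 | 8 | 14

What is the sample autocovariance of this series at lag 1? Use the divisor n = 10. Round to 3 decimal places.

-1.136

Mean x̄ = (14 + 13 + 9 + 13 + 14 + 9 + 11 + 11 + 8 + 14)/10 = 11.6000
Σ_{t=1}^{9}(x_t−x̄)(x_{t+1}−x̄) = -11.3600
γ_1 = -11.3600 / 10 = -1.136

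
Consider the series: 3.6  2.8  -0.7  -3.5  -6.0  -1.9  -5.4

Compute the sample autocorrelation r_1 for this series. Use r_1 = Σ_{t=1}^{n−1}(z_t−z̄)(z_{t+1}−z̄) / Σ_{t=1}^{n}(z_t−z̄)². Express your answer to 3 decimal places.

0.425

Mean z̄ = (3.6 + 2.8 − 0.7 − 3.5 − 6.0 − 1.9 − 5.4)/7 = -1.5857
Deviations from mean: 5.1857, 4.3857, 0.8857, -1.9143, -4.4143, -0.3143, -3.8143
Numerator Σ_{t=1}^{6}(z_t−z̄)(z_{t+1}−z̄) = 35.9684
Denominator Σ(z_t−z̄)² = 84.7086
r_1 = 35.9684 / 84.7086 = 0.425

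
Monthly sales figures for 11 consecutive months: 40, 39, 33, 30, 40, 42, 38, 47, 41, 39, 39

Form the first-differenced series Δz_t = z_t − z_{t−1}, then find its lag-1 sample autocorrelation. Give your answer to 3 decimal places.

-0.251

First differences Δz: -1, -6, -3, 10, 2, -4, 9, -6, -2, 0
Mean of differences = -0.1000
Numerator Σ(Δz_t−Δz̄)(Δz_{t+1}−Δz̄) = -72.0100
Denominator Σ(Δz_t−Δz̄)² = 286.9000
r_1(Δz) = -72.0100 / 286.9000 = -0.251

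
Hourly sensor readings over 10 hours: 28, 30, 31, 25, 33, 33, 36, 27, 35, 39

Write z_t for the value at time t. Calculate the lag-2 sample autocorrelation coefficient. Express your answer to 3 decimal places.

-0.096

Mean z̄ = (28 + 30 + 31 + 25 + 33 + 33 + 36 + 27 + 35 + 39)/10 = 31.7000
Numerator Σ_{t=1}^{8}(z_t−z̄)(z_{t+2}−z̄) = -16.2800
Denominator Σ(z_t−z̄)² = 170.1000
r_2 = -16.2800 / 170.1000 = -0.096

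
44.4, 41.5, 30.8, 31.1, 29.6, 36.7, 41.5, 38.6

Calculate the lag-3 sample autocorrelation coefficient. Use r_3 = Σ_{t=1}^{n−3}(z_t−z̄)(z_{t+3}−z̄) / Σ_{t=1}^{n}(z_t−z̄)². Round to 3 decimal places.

-0.517

Mean z̄ = (44.4 + 41.5 + 30.8 + 31.1 + 29.6 + 36.7 + 41.5 + 38.6)/8 = 36.7750
Deviations from mean: 7.6250, 4.7250, -5.9750, -5.6750, -7.1750, -0.0750, 4.7250, 1.8250
Σ(z_t−z̄)(z_{t+3}−z̄) = (-43.2719) + (-33.9019) + (0.4481) + (-26.8144) + (-13.0944) = -116.6344
Denominator Σ(z_t−z̄)² = 225.5150
r_3 = -116.6344 / 225.5150 = -0.517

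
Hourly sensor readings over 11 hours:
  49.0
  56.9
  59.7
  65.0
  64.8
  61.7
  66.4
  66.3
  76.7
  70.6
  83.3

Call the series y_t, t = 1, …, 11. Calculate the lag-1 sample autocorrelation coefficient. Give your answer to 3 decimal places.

0.407

Mean ȳ = (49.0 + 56.9 + 59.7 + 65.0 + 64.8 + 61.7 + 66.4 + 66.3 + 76.7 + 70.6 + 83.3)/11 = 65.4909
Numerator Σ_{t=1}^{10}(y_t−ȳ)(y_{t+1}−ȳ) = 351.8372
Denominator Σ(y_t−ȳ)² = 864.7691
r_1 = 351.8372 / 864.7691 = 0.407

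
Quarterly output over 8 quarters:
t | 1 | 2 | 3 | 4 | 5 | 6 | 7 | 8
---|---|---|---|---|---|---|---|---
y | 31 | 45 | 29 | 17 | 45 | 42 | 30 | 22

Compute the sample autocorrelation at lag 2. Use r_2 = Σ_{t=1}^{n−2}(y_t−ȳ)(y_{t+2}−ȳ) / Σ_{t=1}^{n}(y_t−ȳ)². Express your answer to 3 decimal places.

Mean ȳ = (31 + 45 + 29 + 17 + 45 + 42 + 30 + 22)/8 = 32.6250
Deviations from mean: -1.6250, 12.3750, -3.6250, -15.6250, 12.3750, 9.3750, -2.6250, -10.6250
Numerator Σ_{t=1}^{6}(y_t−ȳ)(y_{t+2}−ȳ) = -510.9063
Denominator Σ(y_t−ȳ)² = 773.8750
r_2 = -510.9063 / 773.8750 = -0.660

-0.660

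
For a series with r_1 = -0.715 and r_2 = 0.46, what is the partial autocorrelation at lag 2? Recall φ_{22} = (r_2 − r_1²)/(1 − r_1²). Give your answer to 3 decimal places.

φ_{22} = (r_2 − r_1²) / (1 − r_1²)
r_1² = (-0.715)² = 0.511225
Numerator = 0.46 − 0.5112 = -0.0512; denominator = 1 − 0.5112 = 0.4888
φ_{22} = -0.0512 / 0.4888 = -0.105

-0.105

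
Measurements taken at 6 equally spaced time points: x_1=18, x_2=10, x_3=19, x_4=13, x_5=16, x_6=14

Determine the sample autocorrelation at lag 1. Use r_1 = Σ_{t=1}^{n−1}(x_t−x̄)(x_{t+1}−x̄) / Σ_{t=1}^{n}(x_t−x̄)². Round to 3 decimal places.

Mean x̄ = (18 + 10 + 19 + 13 + 16 + 14)/6 = 15.0000
Numerator Σ_{t=1}^{5}(x_t−x̄)(x_{t+1}−x̄) = -46.0000
Denominator Σ(x_t−x̄)² = 56.0000
r_1 = -46.0000 / 56.0000 = -0.821

-0.821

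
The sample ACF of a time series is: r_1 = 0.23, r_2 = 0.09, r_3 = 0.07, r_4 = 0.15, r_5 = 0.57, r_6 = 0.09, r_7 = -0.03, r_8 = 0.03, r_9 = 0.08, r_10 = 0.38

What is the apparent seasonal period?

The largest autocorrelation is r_5 = 0.57, with a weaker echo at lag 10 (0.38); the remaining lags stay at or below 0.23. The elevated value at lag 1 (0.23), dropping to 0.09 at lag 2, reflects decaying short-term dependence rather than seasonality.
The dominant spike at lag 5 indicates a seasonal period of 5.

5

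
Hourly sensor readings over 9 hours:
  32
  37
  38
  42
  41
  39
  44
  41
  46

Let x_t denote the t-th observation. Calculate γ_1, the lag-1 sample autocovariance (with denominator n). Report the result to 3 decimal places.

3.667

Mean x̄ = (32 + 37 + 38 + 42 + 41 + 39 + 44 + 41 + 46)/9 = 40.0000
Σ_{t=1}^{8}(x_t−x̄)(x_{t+1}−x̄) = 33.0000
γ_1 = 33.0000 / 9 = 3.667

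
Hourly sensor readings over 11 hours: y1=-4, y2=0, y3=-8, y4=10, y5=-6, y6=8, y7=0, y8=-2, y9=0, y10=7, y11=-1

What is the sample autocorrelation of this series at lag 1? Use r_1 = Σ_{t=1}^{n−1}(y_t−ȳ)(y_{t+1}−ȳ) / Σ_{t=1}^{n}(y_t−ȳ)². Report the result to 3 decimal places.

Mean ȳ = (-4 + 0 − 8 + 10 − 6 + 8 + 0 − 2 + 0 + 7 − 1)/11 = 0.3636
Numerator Σ_{t=1}^{10}(y_t−ȳ)(y_{t+1}−ȳ) = -198.4050
Denominator Σ(y_t−ȳ)² = 332.5455
r_1 = -198.4050 / 332.5455 = -0.597

-0.597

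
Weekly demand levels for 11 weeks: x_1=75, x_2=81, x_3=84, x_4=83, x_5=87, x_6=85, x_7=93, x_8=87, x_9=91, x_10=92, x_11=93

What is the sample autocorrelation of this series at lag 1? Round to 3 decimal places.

0.438

Mean x̄ = (75 + 81 + 84 + 83 + 87 + 85 + 93 + 87 + 91 + 92 + 93)/11 = 86.4545
Numerator Σ_{t=1}^{10}(x_t−x̄)(x_{t+1}−x̄) = 139.7025
Denominator Σ(x_t−x̄)² = 318.7273
r_1 = 139.7025 / 318.7273 = 0.438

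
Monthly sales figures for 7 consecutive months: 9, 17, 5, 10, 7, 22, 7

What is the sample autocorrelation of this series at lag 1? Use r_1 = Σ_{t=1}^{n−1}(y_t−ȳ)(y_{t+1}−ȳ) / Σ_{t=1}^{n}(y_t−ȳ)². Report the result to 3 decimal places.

-0.548

Mean ȳ = (9 + 17 + 5 + 10 + 7 + 22 + 7)/7 = 11.0000
Numerator Σ_{t=1}^{6}(y_t−ȳ)(y_{t+1}−ȳ) = -126.0000
Denominator Σ(y_t−ȳ)² = 230.0000
r_1 = -126.0000 / 230.0000 = -0.548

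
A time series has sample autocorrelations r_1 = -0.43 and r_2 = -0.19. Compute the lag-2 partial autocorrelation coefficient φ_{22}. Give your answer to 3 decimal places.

-0.460

φ_{22} = (r_2 − r_1²) / (1 − r_1²)
r_1² = (-0.43)² = 0.1849
Numerator = -0.19 − 0.1849 = -0.3749; denominator = 1 − 0.1849 = 0.8151
φ_{22} = -0.3749 / 0.8151 = -0.460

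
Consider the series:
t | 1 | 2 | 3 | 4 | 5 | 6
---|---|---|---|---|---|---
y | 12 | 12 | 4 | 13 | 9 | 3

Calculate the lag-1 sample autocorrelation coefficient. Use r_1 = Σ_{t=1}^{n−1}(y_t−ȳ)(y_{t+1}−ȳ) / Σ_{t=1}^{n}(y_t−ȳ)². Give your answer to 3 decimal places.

Mean ȳ = (12 + 12 + 4 + 13 + 9 + 3)/6 = 8.8333
Deviations from mean: 3.1667, 3.1667, -4.8333, 4.1667, 0.1667, -5.8333
Numerator Σ_{t=1}^{5}(y_t−ȳ)(y_{t+1}−ȳ) = -25.6944
Denominator Σ(y_t−ȳ)² = 94.8333
r_1 = -25.6944 / 94.8333 = -0.271

-0.271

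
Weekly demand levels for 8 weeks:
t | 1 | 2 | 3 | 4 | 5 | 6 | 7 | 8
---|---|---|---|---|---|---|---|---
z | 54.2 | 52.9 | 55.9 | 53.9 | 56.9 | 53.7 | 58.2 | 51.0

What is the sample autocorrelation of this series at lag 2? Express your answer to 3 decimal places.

0.425

Mean z̄ = (54.2 + 52.9 + 55.9 + 53.9 + 56.9 + 53.7 + 58.2 + 51.0)/8 = 54.5875
Σ(z_t−z̄)(z_{t+2}−z̄) = (-0.5086) + (1.1602) + (3.0352) + (0.6102) + (8.3539) + (3.1839) = 15.8347
Denominator Σ(z_t−z̄)² = 37.2488
r_2 = 15.8347 / 37.2488 = 0.425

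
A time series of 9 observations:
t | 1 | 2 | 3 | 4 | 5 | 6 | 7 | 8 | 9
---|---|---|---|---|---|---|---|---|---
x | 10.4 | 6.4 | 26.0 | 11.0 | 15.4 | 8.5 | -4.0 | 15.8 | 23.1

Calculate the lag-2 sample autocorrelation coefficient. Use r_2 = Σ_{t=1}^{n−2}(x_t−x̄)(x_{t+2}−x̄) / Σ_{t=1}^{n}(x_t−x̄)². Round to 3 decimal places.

Mean x̄ = (10.4 + 6.4 + 26.0 + 11.0 + 15.4 + 8.5 − 4.0 + 15.8 + 23.1)/9 = 12.5111
Σ(x_t−x̄)(x_{t+2}−x̄) = (-28.4765) + (9.2346) + (38.9679) + (6.0612) + (-47.6988) + (-13.1921) + (-174.8343) = -209.9380
Denominator Σ(x_t−x̄)² = 646.0289
r_2 = -209.9380 / 646.0289 = -0.325

-0.325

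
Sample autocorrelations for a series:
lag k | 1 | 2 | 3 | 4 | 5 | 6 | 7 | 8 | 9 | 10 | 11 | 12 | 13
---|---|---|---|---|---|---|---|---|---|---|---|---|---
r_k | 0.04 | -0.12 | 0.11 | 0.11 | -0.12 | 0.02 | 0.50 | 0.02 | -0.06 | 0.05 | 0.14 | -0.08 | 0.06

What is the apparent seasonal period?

7

The largest autocorrelation is r_7 = 0.50; the remaining lags stay at or below 0.14.
The dominant spike at lag 7 indicates a seasonal period of 7.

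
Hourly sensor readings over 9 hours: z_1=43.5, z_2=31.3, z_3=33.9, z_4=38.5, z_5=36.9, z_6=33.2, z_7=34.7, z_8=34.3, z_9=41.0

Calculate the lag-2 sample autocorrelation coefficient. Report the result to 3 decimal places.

Mean z̄ = (43.5 + 31.3 + 33.9 + 38.5 + 36.9 + 33.2 + 34.7 + 34.3 + 41.0)/9 = 36.3667
Numerator Σ_{t=1}^{7}(z_t−z̄)(z_{t+2}−z̄) = -38.5422
Denominator Σ(z_t−z̄)² = 126.0200
r_2 = -38.5422 / 126.0200 = -0.306

-0.306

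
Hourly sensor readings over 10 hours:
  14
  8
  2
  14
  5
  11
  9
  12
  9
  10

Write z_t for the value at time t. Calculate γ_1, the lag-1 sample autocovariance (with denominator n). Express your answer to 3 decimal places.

-6.036

Mean z̄ = (14 + 8 + 2 + 14 + 5 + 11 + 9 + 12 + 9 + 10)/10 = 9.4000
Σ_{t=1}^{9}(z_t−z̄)(z_{t+1}−z̄) = -60.3600
γ_1 = -60.3600 / 10 = -6.036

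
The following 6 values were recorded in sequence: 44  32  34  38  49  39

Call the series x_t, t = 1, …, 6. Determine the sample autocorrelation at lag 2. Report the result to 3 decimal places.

-0.332

Mean x̄ = (44 + 32 + 34 + 38 + 49 + 39)/6 = 39.3333
Deviations from mean: 4.6667, -7.3333, -5.3333, -1.3333, 9.6667, -0.3333
Σ(x_t−x̄)(x_{t+2}−x̄) = (-24.8889) + (9.7778) + (-51.5556) + (0.4444) = -66.2222
Denominator Σ(x_t−x̄)² = 199.3333
r_2 = -66.2222 / 199.3333 = -0.332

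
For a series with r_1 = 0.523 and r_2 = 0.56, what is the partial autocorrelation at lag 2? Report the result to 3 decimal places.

φ_{22} = (r_2 − r_1²) / (1 − r_1²)
r_1² = (0.523)² = 0.273529
Numerator = 0.56 − 0.2735 = 0.2865; denominator = 1 − 0.2735 = 0.7265
φ_{22} = 0.2865 / 0.7265 = 0.394

0.394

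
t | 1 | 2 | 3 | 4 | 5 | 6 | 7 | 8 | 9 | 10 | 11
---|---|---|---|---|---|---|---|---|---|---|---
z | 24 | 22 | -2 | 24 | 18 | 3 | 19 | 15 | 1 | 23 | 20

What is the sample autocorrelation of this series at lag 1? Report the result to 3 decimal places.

-0.352

Mean z̄ = (24 + 22 − 2 + 24 + 18 + 3 + 19 + 15 + 1 + 23 + 20)/11 = 15.1818
Numerator Σ_{t=1}^{10}(z_t−z̄)(z_{t+1}−z̄) = -335.8512
Denominator Σ(z_t−z̄)² = 953.6364
r_1 = -335.8512 / 953.6364 = -0.352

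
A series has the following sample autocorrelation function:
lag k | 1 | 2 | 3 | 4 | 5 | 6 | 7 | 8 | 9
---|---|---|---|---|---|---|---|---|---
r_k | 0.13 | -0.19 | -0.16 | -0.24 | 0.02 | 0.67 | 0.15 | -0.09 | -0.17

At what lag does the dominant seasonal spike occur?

The largest autocorrelation is r_6 = 0.67; the remaining lags stay at or below 0.15.
The dominant spike at lag 6 indicates a seasonal period of 6.

6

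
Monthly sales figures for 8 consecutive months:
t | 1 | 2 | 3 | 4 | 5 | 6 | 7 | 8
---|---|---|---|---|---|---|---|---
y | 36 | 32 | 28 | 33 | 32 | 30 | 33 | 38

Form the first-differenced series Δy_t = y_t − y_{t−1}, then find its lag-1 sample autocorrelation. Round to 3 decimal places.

0.017

First differences Δy: -4, -4, 5, -1, -2, 3, 5
Mean of differences = 0.2857
Numerator Σ(Δy_t−Δȳ)(Δy_{t+1}−Δȳ) = 1.6327
Denominator Σ(Δy_t−Δȳ)² = 95.4286
r_1(Δy) = 1.6327 / 95.4286 = 0.017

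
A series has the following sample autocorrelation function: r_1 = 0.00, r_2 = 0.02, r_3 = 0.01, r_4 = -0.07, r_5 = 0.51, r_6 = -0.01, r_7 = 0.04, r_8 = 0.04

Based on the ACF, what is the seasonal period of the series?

The largest autocorrelation is r_5 = 0.51; the remaining lags stay at or below 0.04.
The dominant spike at lag 5 indicates a seasonal period of 5.

5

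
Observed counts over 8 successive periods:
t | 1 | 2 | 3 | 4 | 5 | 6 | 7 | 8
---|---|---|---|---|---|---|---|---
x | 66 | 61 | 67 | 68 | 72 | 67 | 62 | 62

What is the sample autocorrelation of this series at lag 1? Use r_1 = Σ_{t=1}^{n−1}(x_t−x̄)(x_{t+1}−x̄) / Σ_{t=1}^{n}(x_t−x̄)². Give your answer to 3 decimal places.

Mean x̄ = (66 + 61 + 67 + 68 + 72 + 67 + 62 + 62)/8 = 65.6250
Deviations from mean: 0.3750, -4.6250, 1.3750, 2.3750, 6.3750, 1.3750, -3.6250, -3.6250
Σ(x_t−x̄)(x_{t+1}−x̄) = (-1.7344) + (-6.3594) + (3.2656) + (15.1406) + (8.7656) + (-4.9844) + (13.1406) = 27.2344
Denominator Σ(x_t−x̄)² = 97.8750
r_1 = 27.2344 / 97.8750 = 0.278

0.278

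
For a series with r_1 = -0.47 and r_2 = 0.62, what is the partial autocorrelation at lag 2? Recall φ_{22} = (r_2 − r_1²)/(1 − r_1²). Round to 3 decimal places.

0.512

φ_{22} = (r_2 − r_1²) / (1 − r_1²)
r_1² = (-0.47)² = 0.2209
Numerator = 0.62 − 0.2209 = 0.3991; denominator = 1 − 0.2209 = 0.7791
φ_{22} = 0.3991 / 0.7791 = 0.512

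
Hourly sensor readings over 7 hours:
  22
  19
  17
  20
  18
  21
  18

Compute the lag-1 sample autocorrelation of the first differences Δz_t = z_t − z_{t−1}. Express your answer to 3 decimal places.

-0.487

First differences Δz: -3, -2, 3, -2, 3, -3
Mean of differences = -0.6667
Numerator Σ(Δz_t−Δz̄)(Δz_{t+1}−Δz̄) = -20.1111
Denominator Σ(Δz_t−Δz̄)² = 41.3333
r_1(Δz) = -20.1111 / 41.3333 = -0.487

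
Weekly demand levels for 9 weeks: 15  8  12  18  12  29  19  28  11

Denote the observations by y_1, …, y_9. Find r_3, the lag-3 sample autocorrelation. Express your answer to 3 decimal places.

-0.320

Mean ȳ = (15 + 8 + 12 + 18 + 12 + 29 + 19 + 28 + 11)/9 = 16.8889
Σ(y_t−ȳ)(y_{t+3}−ȳ) = (-2.0988) + (43.4568) + (-59.2099) + (2.3457) + (-54.3210) + (-71.3210) = -141.1481
Denominator Σ(y_t−ȳ)² = 440.8889
r_3 = -141.1481 / 440.8889 = -0.320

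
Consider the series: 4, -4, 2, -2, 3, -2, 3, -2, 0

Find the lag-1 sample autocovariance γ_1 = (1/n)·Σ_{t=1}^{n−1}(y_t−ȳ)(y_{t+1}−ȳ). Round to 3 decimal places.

Mean ȳ = (4 − 4 + 2 − 2 + 3 − 2 + 3 − 2 + 0)/9 = 0.2222
Σ_{t=1}^{8}(y_t−ȳ)(y_{t+1}−ȳ) = -51.6049
γ_1 = -51.6049 / 9 = -5.734

-5.734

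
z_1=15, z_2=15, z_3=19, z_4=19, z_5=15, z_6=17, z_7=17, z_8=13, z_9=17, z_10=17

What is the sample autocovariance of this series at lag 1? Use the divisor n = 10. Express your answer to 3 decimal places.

-0.276

Mean z̄ = (15 + 15 + 19 + 19 + 15 + 17 + 17 + 13 + 17 + 17)/10 = 16.4000
Σ_{t=1}^{9}(z_t−z̄)(z_{t+1}−z̄) = -2.7600
γ_1 = -2.7600 / 10 = -0.276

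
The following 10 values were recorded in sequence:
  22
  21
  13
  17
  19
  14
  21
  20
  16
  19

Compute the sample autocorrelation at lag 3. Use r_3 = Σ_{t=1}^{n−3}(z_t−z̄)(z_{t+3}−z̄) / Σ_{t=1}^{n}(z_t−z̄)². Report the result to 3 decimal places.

Mean z̄ = (22 + 21 + 13 + 17 + 19 + 14 + 21 + 20 + 16 + 19)/10 = 18.2000
Σ(z_t−z̄)(z_{t+3}−z̄) = (-4.5600) + (2.2400) + (21.8400) + (-3.3600) + (1.4400) + (9.2400) + (2.2400) = 29.0800
Denominator Σ(z_t−z̄)² = 85.6000
r_3 = 29.0800 / 85.6000 = 0.340

0.340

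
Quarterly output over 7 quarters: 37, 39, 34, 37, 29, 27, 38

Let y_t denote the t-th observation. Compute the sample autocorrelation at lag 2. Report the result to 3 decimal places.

Mean ȳ = (37 + 39 + 34 + 37 + 29 + 27 + 38)/7 = 34.4286
Deviations from mean: 2.5714, 4.5714, -0.4286, 2.5714, -5.4286, -7.4286, 3.5714
Σ(y_t−ȳ)(y_{t+2}−ȳ) = (-1.1020) + (11.7551) + (2.3265) + (-19.1020) + (-19.3878) = -25.5102
Denominator Σ(y_t−ȳ)² = 131.7143
r_2 = -25.5102 / 131.7143 = -0.194

-0.194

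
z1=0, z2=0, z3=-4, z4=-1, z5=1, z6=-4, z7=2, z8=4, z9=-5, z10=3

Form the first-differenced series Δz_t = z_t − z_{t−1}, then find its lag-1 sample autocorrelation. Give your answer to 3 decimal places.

-0.514

First differences Δz: 0, -4, 3, 2, -5, 6, 2, -9, 8
Mean of differences = 0.3333
Numerator Σ(Δz_t−Δz̄)(Δz_{t+1}−Δz̄) = -122.4444
Denominator Σ(Δz_t−Δz̄)² = 238.0000
r_1(Δz) = -122.4444 / 238.0000 = -0.514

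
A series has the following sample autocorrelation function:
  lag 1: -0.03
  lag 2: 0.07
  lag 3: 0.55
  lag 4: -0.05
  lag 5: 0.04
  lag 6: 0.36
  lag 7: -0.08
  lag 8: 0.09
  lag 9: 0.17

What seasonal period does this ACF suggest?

The largest autocorrelation is r_3 = 0.55, with weaker echoes at lags 6 (0.36) and 9 (0.17); the remaining lags stay at or below 0.09.
The dominant spike at lag 3 indicates a seasonal period of 3.

3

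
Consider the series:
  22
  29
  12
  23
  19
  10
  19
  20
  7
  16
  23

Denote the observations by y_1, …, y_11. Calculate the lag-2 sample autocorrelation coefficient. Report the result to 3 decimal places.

Mean ȳ = (22 + 29 + 12 + 23 + 19 + 10 + 19 + 20 + 7 + 16 + 23)/11 = 18.1818
Numerator Σ_{t=1}^{9}(y_t−ȳ)(y_{t+2}−ȳ) = -97.1570
Denominator Σ(y_t−ȳ)² = 417.6364
r_2 = -97.1570 / 417.6364 = -0.233

-0.233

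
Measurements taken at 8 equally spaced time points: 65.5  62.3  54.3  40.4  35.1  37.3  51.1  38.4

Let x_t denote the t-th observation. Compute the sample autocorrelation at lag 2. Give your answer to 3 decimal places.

Mean x̄ = (65.5 + 62.3 + 54.3 + 40.4 + 35.1 + 37.3 + 51.1 + 38.4)/8 = 48.0500
Deviations from mean: 17.4500, 14.2500, 6.2500, -7.6500, -12.9500, -10.7500, 3.0500, -9.6500
Numerator Σ_{t=1}^{6}(x_t−x̄)(x_{t+2}−x̄) = 65.5900
Denominator Σ(x_t−x̄)² = 990.8400
r_2 = 65.5900 / 990.8400 = 0.066

0.066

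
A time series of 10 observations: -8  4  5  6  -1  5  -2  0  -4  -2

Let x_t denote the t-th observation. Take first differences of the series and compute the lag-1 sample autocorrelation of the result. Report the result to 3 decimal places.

-0.344

First differences Δx: 12, 1, 1, -7, 6, -7, 2, -4, 2
Mean of differences = 0.6667
Numerator Σ(Δx_t−Δx̄)(Δx_{t+1}−Δx̄) = -103.1111
Denominator Σ(Δx_t−Δx̄)² = 300.0000
r_1(Δx) = -103.1111 / 300.0000 = -0.344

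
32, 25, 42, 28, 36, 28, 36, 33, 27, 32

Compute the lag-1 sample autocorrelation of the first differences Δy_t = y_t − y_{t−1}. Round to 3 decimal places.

First differences Δy: -7, 17, -14, 8, -8, 8, -3, -6, 5
Mean of differences = 0.0000
Numerator Σ(Δy_t−Δȳ)(Δy_{t+1}−Δȳ) = -633.0000
Denominator Σ(Δy_t−Δȳ)² = 796.0000
r_1(Δy) = -633.0000 / 796.0000 = -0.795

-0.795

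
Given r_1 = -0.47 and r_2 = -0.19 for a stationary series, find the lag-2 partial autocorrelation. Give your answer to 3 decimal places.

φ_{22} = (r_2 − r_1²) / (1 − r_1²)
r_1² = (-0.47)² = 0.2209
Numerator = -0.19 − 0.2209 = -0.4109; denominator = 1 − 0.2209 = 0.7791
φ_{22} = -0.4109 / 0.7791 = -0.527

-0.527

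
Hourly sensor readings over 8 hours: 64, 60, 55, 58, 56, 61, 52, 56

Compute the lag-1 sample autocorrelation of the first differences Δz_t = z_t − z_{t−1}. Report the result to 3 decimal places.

First differences Δz: -4, -5, 3, -2, 5, -9, 4
Mean of differences = -1.1429
Numerator Σ(Δz_t−Δz̄)(Δz_{t+1}−Δz̄) = -102.4490
Denominator Σ(Δz_t−Δz̄)² = 166.8571
r_1(Δz) = -102.4490 / 166.8571 = -0.614

-0.614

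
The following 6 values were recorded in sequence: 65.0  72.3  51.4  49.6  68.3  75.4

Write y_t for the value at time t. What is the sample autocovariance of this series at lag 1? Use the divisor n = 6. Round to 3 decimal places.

Mean ȳ = (65.0 + 72.3 + 51.4 + 49.6 + 68.3 + 75.4)/6 = 63.6667
Deviations: 1.3333, 8.6333, -12.2667, -14.0667, 4.6333, 11.7333
Σ_{t=1}^{5}(y_t−ȳ)(y_{t+1}−ȳ) = 67.3489
γ_1 = 67.3489 / 6 = 11.225

11.225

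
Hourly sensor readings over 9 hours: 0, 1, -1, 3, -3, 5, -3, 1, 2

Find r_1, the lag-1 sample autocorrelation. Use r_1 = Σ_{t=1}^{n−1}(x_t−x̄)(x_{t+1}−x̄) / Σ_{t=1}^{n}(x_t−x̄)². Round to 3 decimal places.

Mean x̄ = (0 + 1 − 1 + 3 − 3 + 5 − 3 + 1 + 2)/9 = 0.5556
Numerator Σ_{t=1}^{8}(x_t−x̄)(x_{t+1}−x̄) = -45.9753
Denominator Σ(x_t−x̄)² = 56.2222
r_1 = -45.9753 / 56.2222 = -0.818

-0.818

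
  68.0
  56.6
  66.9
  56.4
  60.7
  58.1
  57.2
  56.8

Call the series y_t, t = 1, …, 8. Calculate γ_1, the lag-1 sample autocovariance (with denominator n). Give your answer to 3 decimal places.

-8.090

Mean ȳ = (68.0 + 56.6 + 66.9 + 56.4 + 60.7 + 58.1 + 57.2 + 56.8)/8 = 60.0875
Σ_{t=1}^{7}(y_t−ȳ)(y_{t+1}−ȳ) = -64.7189
γ_1 = -64.7189 / 8 = -8.090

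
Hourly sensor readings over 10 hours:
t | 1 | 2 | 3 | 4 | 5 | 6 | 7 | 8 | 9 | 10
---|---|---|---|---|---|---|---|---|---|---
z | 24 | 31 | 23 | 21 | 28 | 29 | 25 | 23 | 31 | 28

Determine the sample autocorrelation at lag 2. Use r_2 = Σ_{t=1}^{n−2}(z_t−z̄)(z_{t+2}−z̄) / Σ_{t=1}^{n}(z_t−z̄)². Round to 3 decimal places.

-0.527

Mean z̄ = (24 + 31 + 23 + 21 + 28 + 29 + 25 + 23 + 31 + 28)/10 = 26.3000
Numerator Σ_{t=1}^{8}(z_t−z̄)(z_{t+2}−z̄) = -60.0800
Denominator Σ(z_t−z̄)² = 114.1000
r_2 = -60.0800 / 114.1000 = -0.527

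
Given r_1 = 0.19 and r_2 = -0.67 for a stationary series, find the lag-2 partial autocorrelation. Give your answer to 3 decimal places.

φ_{22} = (r_2 − r_1²) / (1 − r_1²)
r_1² = (0.19)² = 0.0361
Numerator = -0.67 − 0.0361 = -0.7061; denominator = 1 − 0.0361 = 0.9639
φ_{22} = -0.7061 / 0.9639 = -0.733

-0.733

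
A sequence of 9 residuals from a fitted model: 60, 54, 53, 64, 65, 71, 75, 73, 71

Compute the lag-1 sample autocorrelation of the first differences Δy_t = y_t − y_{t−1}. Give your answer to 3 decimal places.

First differences Δy: -6, -1, 11, 1, 6, 4, -2, -2
Mean of differences = 1.3750
Numerator Σ(Δy_t−Δȳ)(Δy_{t+1}−Δȳ) = 3.9844
Denominator Σ(Δy_t−Δȳ)² = 203.8750
r_1(Δy) = 3.9844 / 203.8750 = 0.020

0.020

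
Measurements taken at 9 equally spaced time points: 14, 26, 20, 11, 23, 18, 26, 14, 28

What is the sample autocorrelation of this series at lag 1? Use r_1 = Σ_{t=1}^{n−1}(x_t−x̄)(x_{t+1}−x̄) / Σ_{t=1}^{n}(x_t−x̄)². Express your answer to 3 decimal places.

-0.546

Mean x̄ = (14 + 26 + 20 + 11 + 23 + 18 + 26 + 14 + 28)/9 = 20.0000
Numerator Σ_{t=1}^{8}(x_t−x̄)(x_{t+1}−x̄) = -165.0000
Denominator Σ(x_t−x̄)² = 302.0000
r_1 = -165.0000 / 302.0000 = -0.546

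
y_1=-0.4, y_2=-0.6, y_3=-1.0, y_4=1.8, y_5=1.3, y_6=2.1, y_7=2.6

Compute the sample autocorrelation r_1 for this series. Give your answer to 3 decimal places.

0.460

Mean ȳ = (-0.4 − 0.6 − 1.0 + 1.8 + 1.3 + 2.1 + 2.6)/7 = 0.8286
Deviations from mean: -1.2286, -1.4286, -1.8286, 0.9714, 0.4714, 1.2714, 1.7714
Σ(y_t−ȳ)(y_{t+1}−ȳ) = (1.7551) + (2.6122) + (-1.7763) + (0.4580) + (0.5994) + (2.2522) = 5.9006
Denominator Σ(y_t−ȳ)² = 12.8143
r_1 = 5.9006 / 12.8143 = 0.460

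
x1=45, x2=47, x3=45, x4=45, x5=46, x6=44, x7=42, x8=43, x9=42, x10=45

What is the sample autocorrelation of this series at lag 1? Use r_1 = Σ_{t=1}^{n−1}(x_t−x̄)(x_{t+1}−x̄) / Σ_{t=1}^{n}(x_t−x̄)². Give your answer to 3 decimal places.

0.411

Mean x̄ = (45 + 47 + 45 + 45 + 46 + 44 + 42 + 43 + 42 + 45)/10 = 44.4000
Numerator Σ_{t=1}^{9}(x_t−x̄)(x_{t+1}−x̄) = 10.0400
Denominator Σ(x_t−x̄)² = 24.4000
r_1 = 10.0400 / 24.4000 = 0.411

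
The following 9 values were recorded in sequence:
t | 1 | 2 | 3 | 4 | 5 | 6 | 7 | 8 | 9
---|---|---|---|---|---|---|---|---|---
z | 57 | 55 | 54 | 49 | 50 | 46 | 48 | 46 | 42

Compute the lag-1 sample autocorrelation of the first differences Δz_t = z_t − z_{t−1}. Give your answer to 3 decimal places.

First differences Δz: -2, -1, -5, 1, -4, 2, -2, -4
Mean of differences = -1.8750
Numerator Σ(Δz_t−Δz̄)(Δz_{t+1}−Δz̄) = -26.3906
Denominator Σ(Δz_t−Δz̄)² = 42.8750
r_1(Δz) = -26.3906 / 42.8750 = -0.616

-0.616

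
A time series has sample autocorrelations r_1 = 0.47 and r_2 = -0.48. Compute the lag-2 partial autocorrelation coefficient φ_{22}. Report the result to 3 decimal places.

φ_{22} = (r_2 − r_1²) / (1 − r_1²)
r_1² = (0.47)² = 0.2209
Numerator = -0.48 − 0.2209 = -0.7009; denominator = 1 − 0.2209 = 0.7791
φ_{22} = -0.7009 / 0.7791 = -0.900

-0.900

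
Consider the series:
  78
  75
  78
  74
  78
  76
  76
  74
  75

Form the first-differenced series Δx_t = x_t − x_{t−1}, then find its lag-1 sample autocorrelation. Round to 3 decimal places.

First differences Δx: -3, 3, -4, 4, -2, 0, -2, 1
Mean of differences = -0.3750
Numerator Σ(Δx_t−Δx̄)(Δx_{t+1}−Δx̄) = -47.5156
Denominator Σ(Δx_t−Δx̄)² = 57.8750
r_1(Δx) = -47.5156 / 57.8750 = -0.821

-0.821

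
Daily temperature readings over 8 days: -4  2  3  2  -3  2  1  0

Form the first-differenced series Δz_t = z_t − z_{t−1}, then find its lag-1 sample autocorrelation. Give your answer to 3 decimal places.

-0.214

First differences Δz: 6, 1, -1, -5, 5, -1, -1
Mean of differences = 0.5714
Numerator Σ(Δz_t−Δz̄)(Δz_{t+1}−Δz̄) = -18.7551
Denominator Σ(Δz_t−Δz̄)² = 87.7143
r_1(Δz) = -18.7551 / 87.7143 = -0.214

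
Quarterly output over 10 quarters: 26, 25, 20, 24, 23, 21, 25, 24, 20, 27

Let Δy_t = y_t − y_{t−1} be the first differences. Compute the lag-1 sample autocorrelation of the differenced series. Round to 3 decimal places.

First differences Δy: -1, -5, 4, -1, -2, 4, -1, -4, 7
Mean of differences = 0.1111
Numerator Σ(Δy_t−Δȳ)(Δy_{t+1}−Δȳ) = -52.4568
Denominator Σ(Δy_t−Δȳ)² = 128.8889
r_1(Δy) = -52.4568 / 128.8889 = -0.407

-0.407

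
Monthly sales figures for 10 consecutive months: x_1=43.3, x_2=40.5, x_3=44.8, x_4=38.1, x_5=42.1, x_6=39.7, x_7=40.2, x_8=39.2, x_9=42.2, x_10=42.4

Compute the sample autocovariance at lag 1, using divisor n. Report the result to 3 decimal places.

-1.645

Mean x̄ = (43.3 + 40.5 + 44.8 + 38.1 + 42.1 + 39.7 + 40.2 + 39.2 + 42.2 + 42.4)/10 = 41.2500
Σ_{t=1}^{9}(x_t−x̄)(x_{t+1}−x̄) = -16.4525
γ_1 = -16.4525 / 10 = -1.645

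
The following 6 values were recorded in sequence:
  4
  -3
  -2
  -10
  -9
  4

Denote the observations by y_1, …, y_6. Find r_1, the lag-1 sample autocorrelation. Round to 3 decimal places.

Mean ȳ = (4 − 3 − 2 − 10 − 9 + 4)/6 = -2.6667
Numerator Σ_{t=1}^{5}(y_t−ȳ)(y_{t+1}−ȳ) = -3.1111
Denominator Σ(y_t−ȳ)² = 183.3333
r_1 = -3.1111 / 183.3333 = -0.017

-0.017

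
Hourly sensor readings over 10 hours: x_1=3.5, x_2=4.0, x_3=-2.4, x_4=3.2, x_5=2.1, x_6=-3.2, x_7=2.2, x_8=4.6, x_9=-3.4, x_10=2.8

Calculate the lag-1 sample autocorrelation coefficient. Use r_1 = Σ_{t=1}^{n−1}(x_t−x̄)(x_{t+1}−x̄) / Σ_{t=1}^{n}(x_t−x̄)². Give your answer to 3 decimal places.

-0.425

Mean x̄ = (3.5 + 4.0 − 2.4 + 3.2 + 2.1 − 3.2 + 2.2 + 4.6 − 3.4 + 2.8)/10 = 1.3400
Numerator Σ_{t=1}^{9}(x_t−x̄)(x_{t+1}−x̄) = -36.6696
Denominator Σ(x_t−x̄)² = 86.3440
r_1 = -36.6696 / 86.3440 = -0.425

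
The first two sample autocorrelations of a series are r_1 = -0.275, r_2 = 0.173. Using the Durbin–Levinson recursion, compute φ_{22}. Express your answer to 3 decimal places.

0.105

φ_{22} = (r_2 − r_1²) / (1 − r_1²)
r_1² = (-0.275)² = 0.075625
Numerator = 0.173 − 0.0756 = 0.0974; denominator = 1 − 0.0756 = 0.9244
φ_{22} = 0.0974 / 0.9244 = 0.105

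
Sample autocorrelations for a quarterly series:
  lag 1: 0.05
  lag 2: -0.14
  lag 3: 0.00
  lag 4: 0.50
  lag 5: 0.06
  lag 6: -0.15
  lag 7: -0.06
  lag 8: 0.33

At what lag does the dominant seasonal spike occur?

The largest autocorrelation is r_4 = 0.50, with a weaker echo at lag 8 (0.33); the remaining lags stay at or below 0.06.
The dominant spike at lag 4 indicates a seasonal period of 4.

4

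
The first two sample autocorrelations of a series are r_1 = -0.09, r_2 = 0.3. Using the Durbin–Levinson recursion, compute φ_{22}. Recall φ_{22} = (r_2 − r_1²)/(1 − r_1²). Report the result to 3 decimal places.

φ_{22} = (r_2 − r_1²) / (1 − r_1²)
r_1² = (-0.09)² = 0.0081
Numerator = 0.3 − 0.0081 = 0.2919; denominator = 1 − 0.0081 = 0.9919
φ_{22} = 0.2919 / 0.9919 = 0.294

0.294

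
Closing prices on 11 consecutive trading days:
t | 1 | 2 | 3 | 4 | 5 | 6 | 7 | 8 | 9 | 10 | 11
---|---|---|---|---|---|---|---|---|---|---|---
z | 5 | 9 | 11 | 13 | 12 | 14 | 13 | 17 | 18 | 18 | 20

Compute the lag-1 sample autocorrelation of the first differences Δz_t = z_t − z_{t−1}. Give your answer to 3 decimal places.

First differences Δz: 4, 2, 2, -1, 2, -1, 4, 1, 0, 2
Mean of differences = 1.5000
Numerator Σ(Δz_t−Δz̄)(Δz_{t+1}−Δz̄) = -9.7500
Denominator Σ(Δz_t−Δz̄)² = 28.5000
r_1(Δz) = -9.7500 / 28.5000 = -0.342

-0.342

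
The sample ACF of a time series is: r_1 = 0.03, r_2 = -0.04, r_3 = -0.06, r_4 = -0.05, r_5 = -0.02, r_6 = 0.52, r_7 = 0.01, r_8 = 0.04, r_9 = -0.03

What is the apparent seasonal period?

6

The largest autocorrelation is r_6 = 0.52; the remaining lags stay at or below 0.04.
The dominant spike at lag 6 indicates a seasonal period of 6.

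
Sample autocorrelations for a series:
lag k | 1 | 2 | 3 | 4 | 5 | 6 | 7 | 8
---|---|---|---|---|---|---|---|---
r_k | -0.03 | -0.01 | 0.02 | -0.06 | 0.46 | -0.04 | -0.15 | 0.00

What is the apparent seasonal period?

5

The largest autocorrelation is r_5 = 0.46; the remaining lags stay at or below 0.02.
The dominant spike at lag 5 indicates a seasonal period of 5.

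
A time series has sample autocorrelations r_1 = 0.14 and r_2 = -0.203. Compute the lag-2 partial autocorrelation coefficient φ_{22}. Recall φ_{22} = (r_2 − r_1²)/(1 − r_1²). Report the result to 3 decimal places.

φ_{22} = (r_2 − r_1²) / (1 − r_1²)
r_1² = (0.14)² = 0.0196
Numerator = -0.203 − 0.0196 = -0.2226; denominator = 1 − 0.0196 = 0.9804
φ_{22} = -0.2226 / 0.9804 = -0.227

-0.227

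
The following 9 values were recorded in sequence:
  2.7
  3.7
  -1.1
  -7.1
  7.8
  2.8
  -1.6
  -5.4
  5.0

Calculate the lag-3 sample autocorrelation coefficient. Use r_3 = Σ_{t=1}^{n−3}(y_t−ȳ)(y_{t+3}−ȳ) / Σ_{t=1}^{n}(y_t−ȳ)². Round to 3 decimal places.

-0.075

Mean ȳ = (2.7 + 3.7 − 1.1 − 7.1 + 7.8 + 2.8 − 1.6 − 5.4 + 5.0)/9 = 0.7556
Σ(y_t−ȳ)(y_{t+3}−ȳ) = (-15.2747) + (20.7420) + (-3.7936) + (18.5042) + (-43.3625) + (8.6775) = -14.5070
Denominator Σ(y_t−ȳ)² = 192.8622
r_3 = -14.5070 / 192.8622 = -0.075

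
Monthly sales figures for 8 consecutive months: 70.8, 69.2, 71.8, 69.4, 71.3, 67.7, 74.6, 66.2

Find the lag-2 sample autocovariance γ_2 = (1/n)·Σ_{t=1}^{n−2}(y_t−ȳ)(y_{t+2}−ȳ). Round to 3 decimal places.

2.538

Mean ȳ = (70.8 + 69.2 + 71.8 + 69.4 + 71.3 + 67.7 + 74.6 + 66.2)/8 = 70.1250
Σ_{t=1}^{6}(y_t−ȳ)(y_{t+2}−ȳ) = 20.3038
γ_2 = 20.3038 / 8 = 2.538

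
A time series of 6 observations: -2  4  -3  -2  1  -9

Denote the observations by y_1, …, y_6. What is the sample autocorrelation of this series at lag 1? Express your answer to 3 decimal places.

-0.299

Mean ȳ = (-2 + 4 − 3 − 2 + 1 − 9)/6 = -1.8333
Deviations from mean: -0.1667, 5.8333, -1.1667, -0.1667, 2.8333, -7.1667
Σ(y_t−ȳ)(y_{t+1}−ȳ) = (-0.9722) + (-6.8056) + (0.1944) + (-0.4722) + (-20.3056) = -28.3611
Denominator Σ(y_t−ȳ)² = 94.8333
r_1 = -28.3611 / 94.8333 = -0.299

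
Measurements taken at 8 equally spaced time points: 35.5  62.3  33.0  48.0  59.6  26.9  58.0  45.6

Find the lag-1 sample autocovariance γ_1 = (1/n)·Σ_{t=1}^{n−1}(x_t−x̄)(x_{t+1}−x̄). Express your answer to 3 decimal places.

-109.619

Mean x̄ = (35.5 + 62.3 + 33.0 + 48.0 + 59.6 + 26.9 + 58.0 + 45.6)/8 = 46.1125
Σ_{t=1}^{7}(x_t−x̄)(x_{t+1}−x̄) = -876.9502
γ_1 = -876.9502 / 8 = -109.619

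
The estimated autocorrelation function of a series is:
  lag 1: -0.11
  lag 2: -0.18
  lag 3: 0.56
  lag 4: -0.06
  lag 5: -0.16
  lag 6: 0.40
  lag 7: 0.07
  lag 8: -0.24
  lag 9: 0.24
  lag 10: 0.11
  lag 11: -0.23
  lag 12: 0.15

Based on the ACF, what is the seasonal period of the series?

The largest autocorrelation is r_3 = 0.56, with weaker echoes at lags 6 (0.40), 9 (0.24) and 12 (0.15); the remaining lags stay at or below 0.11.
The dominant spike at lag 3 indicates a seasonal period of 3.

3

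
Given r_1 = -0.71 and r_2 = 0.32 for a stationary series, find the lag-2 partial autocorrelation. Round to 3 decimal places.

φ_{22} = (r_2 − r_1²) / (1 − r_1²)
r_1² = (-0.71)² = 0.5041
Numerator = 0.32 − 0.5041 = -0.1841; denominator = 1 − 0.5041 = 0.4959
φ_{22} = -0.1841 / 0.4959 = -0.371

-0.371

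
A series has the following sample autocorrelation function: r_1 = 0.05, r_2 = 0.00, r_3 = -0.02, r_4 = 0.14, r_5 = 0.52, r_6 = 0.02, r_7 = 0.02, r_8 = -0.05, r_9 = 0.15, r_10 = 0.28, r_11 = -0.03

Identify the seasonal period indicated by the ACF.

The largest autocorrelation is r_5 = 0.52, with a weaker echo at lag 10 (0.28); the remaining lags stay at or below 0.15.
The dominant spike at lag 5 indicates a seasonal period of 5.

5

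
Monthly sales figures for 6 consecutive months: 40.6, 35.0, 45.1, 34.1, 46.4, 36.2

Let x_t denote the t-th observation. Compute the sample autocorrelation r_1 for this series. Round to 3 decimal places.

-0.859

Mean x̄ = (40.6 + 35.0 + 45.1 + 34.1 + 46.4 + 36.2)/6 = 39.5667
Deviations from mean: 1.0333, -4.5667, 5.5333, -5.4667, 6.8333, -3.3667
Numerator Σ_{t=1}^{5}(x_t−x̄)(x_{t+1}−x̄) = -120.5978
Denominator Σ(x_t−x̄)² = 140.4533
r_1 = -120.5978 / 140.4533 = -0.859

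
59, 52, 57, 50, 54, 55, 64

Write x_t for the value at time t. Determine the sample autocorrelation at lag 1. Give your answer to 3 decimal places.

-0.136

Mean x̄ = (59 + 52 + 57 + 50 + 54 + 55 + 64)/7 = 55.8571
Deviations from mean: 3.1429, -3.8571, 1.1429, -5.8571, -1.8571, -0.8571, 8.1429
Σ(x_t−x̄)(x_{t+1}−x̄) = (-12.1224) + (-4.4082) + (-6.6939) + (10.8776) + (1.5918) + (-6.9796) = -17.7347
Denominator Σ(x_t−x̄)² = 130.8571
r_1 = -17.7347 / 130.8571 = -0.136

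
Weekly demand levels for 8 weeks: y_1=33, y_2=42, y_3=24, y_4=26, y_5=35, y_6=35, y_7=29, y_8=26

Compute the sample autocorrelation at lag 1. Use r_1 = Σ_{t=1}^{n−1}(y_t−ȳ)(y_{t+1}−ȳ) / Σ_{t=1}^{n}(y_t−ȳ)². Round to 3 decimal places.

Mean ȳ = (33 + 42 + 24 + 26 + 35 + 35 + 29 + 26)/8 = 31.2500
Numerator Σ_{t=1}^{7}(y_t−ȳ)(y_{t+1}−ȳ) = -23.3125
Denominator Σ(y_t−ȳ)² = 259.5000
r_1 = -23.3125 / 259.5000 = -0.090

-0.090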